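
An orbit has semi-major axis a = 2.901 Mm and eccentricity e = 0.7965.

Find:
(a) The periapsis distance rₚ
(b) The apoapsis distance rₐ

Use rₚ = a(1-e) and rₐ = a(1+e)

Convert to SI: a = 2.901 Mm = 2.901e+06 m.
(a) rₚ = a(1 − e) = 2.901e+06 · (1 − 0.7965) = 2.901e+06 · 0.2035 ≈ 5.904e+05 m = 590.4 km.
(b) rₐ = a(1 + e) = 2.901e+06 · (1 + 0.7965) = 2.901e+06 · 1.7965 ≈ 5.212e+06 m = 5.212 Mm.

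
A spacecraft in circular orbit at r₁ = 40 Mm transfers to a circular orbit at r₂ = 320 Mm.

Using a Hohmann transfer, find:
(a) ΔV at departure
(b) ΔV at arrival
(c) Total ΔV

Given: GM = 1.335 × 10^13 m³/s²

Convert to SI: r₁ = 40 Mm = 4e+07 m; r₂ = 320 Mm = 3.2e+08 m.
Transfer semi-major axis: a_t = (r₁ + r₂)/2 = (4e+07 + 3.2e+08)/2 = 1.8e+08 m.
Circular speeds: v₁ = √(GM/r₁) = 577.711 m/s, v₂ = √(GM/r₂) = 204.252 m/s.
Transfer speeds (vis-viva v² = GM(2/r − 1/a_t)): v₁ᵗ = 770.281 m/s, v₂ᵗ = 96.2852 m/s.
(a) ΔV₁ = |v₁ᵗ − v₁| ≈ 192.6 m/s = 192.6 m/s.
(b) ΔV₂ = |v₂ − v₂ᵗ| ≈ 108 m/s = 108 m/s.
(c) ΔV_total = ΔV₁ + ΔV₂ ≈ 300.5 m/s = 300.5 m/s.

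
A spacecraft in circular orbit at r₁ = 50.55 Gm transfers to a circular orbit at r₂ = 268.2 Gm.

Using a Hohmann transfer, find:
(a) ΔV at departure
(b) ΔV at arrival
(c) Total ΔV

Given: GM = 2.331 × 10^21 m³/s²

Convert to SI: r₁ = 50.55 Gm = 5.055e+10 m; r₂ = 268.2 Gm = 2.682e+11 m.
Transfer semi-major axis: a_t = (r₁ + r₂)/2 = (5.055e+10 + 2.682e+11)/2 = 1.59375e+11 m.
Circular speeds: v₁ = √(GM/r₁) = 214739 m/s, v₂ = √(GM/r₂) = 93227 m/s.
Transfer speeds (vis-viva v² = GM(2/r − 1/a_t)): v₁ᵗ = 278567 m/s, v₂ᵗ = 52504 m/s.
(a) ΔV₁ = |v₁ᵗ − v₁| ≈ 6.383e+04 m/s = 63.83 km/s.
(b) ΔV₂ = |v₂ − v₂ᵗ| ≈ 4.072e+04 m/s = 40.72 km/s.
(c) ΔV_total = ΔV₁ + ΔV₂ ≈ 1.046e+05 m/s = 104.6 km/s.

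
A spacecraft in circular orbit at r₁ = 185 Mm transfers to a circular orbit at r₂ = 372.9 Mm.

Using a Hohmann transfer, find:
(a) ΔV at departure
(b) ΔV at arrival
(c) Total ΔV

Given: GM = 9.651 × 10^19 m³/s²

Convert to SI: r₁ = 185 Mm = 1.85e+08 m; r₂ = 372.9 Mm = 3.729e+08 m.
Transfer semi-major axis: a_t = (r₁ + r₂)/2 = (1.85e+08 + 3.729e+08)/2 = 2.7895e+08 m.
Circular speeds: v₁ = √(GM/r₁) = 722271 m/s, v₂ = √(GM/r₂) = 508733 m/s.
Transfer speeds (vis-viva v² = GM(2/r − 1/a_t)): v₁ᵗ = 835090 m/s, v₂ᵗ = 414298 m/s.
(a) ΔV₁ = |v₁ᵗ − v₁| ≈ 1.128e+05 m/s = 112.8 km/s.
(b) ΔV₂ = |v₂ − v₂ᵗ| ≈ 9.444e+04 m/s = 94.44 km/s.
(c) ΔV_total = ΔV₁ + ΔV₂ ≈ 2.073e+05 m/s = 207.3 km/s.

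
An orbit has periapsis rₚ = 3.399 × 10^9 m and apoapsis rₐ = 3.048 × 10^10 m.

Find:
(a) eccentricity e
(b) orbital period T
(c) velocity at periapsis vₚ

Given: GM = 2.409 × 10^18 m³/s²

(a) e = (rₐ − rₚ)/(rₐ + rₚ) = (3.048e+10 − 3.399e+09)/(3.048e+10 + 3.399e+09) ≈ 0.7993
(b) With a = (rₚ + rₐ)/2 = 1.69395e+10 m, T = 2π √(a³/GM) = 2π √((1.69395e+10)³/2.409e+18) s ≈ 8.925e+06 s
(c) With a = (rₚ + rₐ)/2 = 1.69395e+10 m, vₚ = √(GM (2/rₚ − 1/a)) = √(2.409e+18 · (2/3.399e+09 − 1/1.69395e+10)) m/s ≈ 3.571e+04 m/s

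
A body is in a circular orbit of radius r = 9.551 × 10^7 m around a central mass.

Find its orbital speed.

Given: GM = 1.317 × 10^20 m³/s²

For a circular orbit, gravity supplies the centripetal force, so v = √(GM / r).
v = √(1.317e+20 / 9.551e+07) m/s ≈ 1.174e+06 m/s = 1174 km/s.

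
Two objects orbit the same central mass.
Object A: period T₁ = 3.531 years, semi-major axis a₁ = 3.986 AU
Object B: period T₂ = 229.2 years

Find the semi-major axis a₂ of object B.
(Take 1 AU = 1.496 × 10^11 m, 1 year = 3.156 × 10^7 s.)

Convert to SI: T₁ = 3.531 years = 1.11438e+08 s; a₁ = 3.986 AU = 5.96306e+11 m; T₂ = 229.2 years = 7.23355e+09 s.
Kepler's third law: (T₁/T₂)² = (a₁/a₂)³ ⇒ a₂ = a₁ · (T₂/T₁)^(2/3).
T₂/T₁ = 7.23355e+09 / 1.11438e+08 = 64.9108.
a₂ = 5.96306e+11 · (64.9108)^(2/3) m ≈ 9.631e+12 m = 64.38 AU.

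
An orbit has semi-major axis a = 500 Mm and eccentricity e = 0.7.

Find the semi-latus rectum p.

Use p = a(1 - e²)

Convert to SI: a = 500 Mm = 5e+08 m.
p = a (1 − e²).
p = 5e+08 · (1 − (0.7)²) = 5e+08 · 0.51 ≈ 2.55e+08 m = 255 Mm.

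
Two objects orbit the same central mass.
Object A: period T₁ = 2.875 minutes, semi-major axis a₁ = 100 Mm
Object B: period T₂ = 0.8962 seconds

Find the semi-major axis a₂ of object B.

Convert to SI: T₁ = 2.875 minutes = 172.5 s; a₁ = 100 Mm = 1e+08 m.
Kepler's third law: (T₁/T₂)² = (a₁/a₂)³ ⇒ a₂ = a₁ · (T₂/T₁)^(2/3).
T₂/T₁ = 0.8962 / 172.5 = 0.00519536.
a₂ = 1e+08 · (0.00519536)^(2/3) m ≈ 3e+06 m = 3 Mm.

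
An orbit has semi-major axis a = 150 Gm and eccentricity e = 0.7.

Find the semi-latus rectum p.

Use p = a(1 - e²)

Convert to SI: a = 150 Gm = 1.5e+11 m.
p = a (1 − e²).
p = 1.5e+11 · (1 − (0.7)²) = 1.5e+11 · 0.51 ≈ 7.65e+10 m = 76.5 Gm.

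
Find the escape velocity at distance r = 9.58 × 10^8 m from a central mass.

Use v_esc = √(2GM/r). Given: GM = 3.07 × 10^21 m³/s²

Escape velocity comes from setting total energy to zero: ½v² − GM/r = 0 ⇒ v_esc = √(2GM / r).
v_esc = √(2 · 3.07e+21 / 9.58e+08) m/s ≈ 2.532e+06 m/s = 2532 km/s.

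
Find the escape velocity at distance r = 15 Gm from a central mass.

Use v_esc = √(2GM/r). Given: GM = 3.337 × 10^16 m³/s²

Convert to SI: r = 15 Gm = 1.5e+10 m.
Escape velocity comes from setting total energy to zero: ½v² − GM/r = 0 ⇒ v_esc = √(2GM / r).
v_esc = √(2 · 3.337e+16 / 1.5e+10) m/s ≈ 2109 m/s = 2.109 km/s.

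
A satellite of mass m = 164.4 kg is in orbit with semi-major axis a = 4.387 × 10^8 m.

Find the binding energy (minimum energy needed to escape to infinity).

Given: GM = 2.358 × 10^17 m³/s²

Total orbital energy is E = −GMm/(2a); binding energy is E_bind = −E = GMm/(2a).
E_bind = 2.358e+17 · 164.4 / (2 · 4.387e+08) J ≈ 4.418e+10 J = 44.18 GJ.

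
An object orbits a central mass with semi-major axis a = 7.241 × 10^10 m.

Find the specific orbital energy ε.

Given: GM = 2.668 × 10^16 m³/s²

ε = −GM / (2a).
ε = −2.668e+16 / (2 · 7.241e+10) J/kg ≈ -1.842e+05 J/kg = -184.2 kJ/kg.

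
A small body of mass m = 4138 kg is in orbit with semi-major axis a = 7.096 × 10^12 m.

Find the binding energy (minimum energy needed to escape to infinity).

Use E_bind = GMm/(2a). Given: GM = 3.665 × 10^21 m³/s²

Total orbital energy is E = −GMm/(2a); binding energy is E_bind = −E = GMm/(2a).
E_bind = 3.665e+21 · 4138 / (2 · 7.096e+12) J ≈ 1.069e+12 J = 1.069 TJ.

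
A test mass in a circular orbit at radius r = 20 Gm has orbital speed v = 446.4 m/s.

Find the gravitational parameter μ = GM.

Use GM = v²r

Convert to SI: r = 20 Gm = 2e+10 m.
For a circular orbit v² = GM/r, so GM = v² · r.
GM = (446.4)² · 2e+10 m³/s² ≈ 3.985e+15 m³/s² = 3.985 × 10^15 m³/s².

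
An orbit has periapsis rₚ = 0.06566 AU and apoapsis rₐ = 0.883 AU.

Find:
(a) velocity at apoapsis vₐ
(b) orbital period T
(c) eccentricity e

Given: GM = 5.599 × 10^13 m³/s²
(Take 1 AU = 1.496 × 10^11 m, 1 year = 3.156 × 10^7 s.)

Convert to SI: rₚ = 0.06566 AU = 9.82274e+09 m; rₐ = 0.883 AU = 1.32097e+11 m.
(a) With a = (rₚ + rₐ)/2 = 7.09598e+10 m, vₐ = √(GM (2/rₐ − 1/a)) = √(5.599e+13 · (2/1.32097e+11 − 1/7.09598e+10)) m/s ≈ 7.66 m/s
(b) With a = (rₚ + rₐ)/2 = 7.09598e+10 m, T = 2π √(a³/GM) = 2π √((7.09598e+10)³/5.599e+13) s ≈ 1.587e+10 s
(c) e = (rₐ − rₚ)/(rₐ + rₚ) = (1.32097e+11 − 9.82274e+09)/(1.32097e+11 + 9.82274e+09) ≈ 0.8616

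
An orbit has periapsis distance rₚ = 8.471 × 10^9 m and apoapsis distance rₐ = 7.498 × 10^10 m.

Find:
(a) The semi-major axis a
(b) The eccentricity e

(a) a = (rₚ + rₐ) / 2 = (8.471e+09 + 7.498e+10) / 2 ≈ 4.173e+10 m = 4.173 × 10^10 m.
(b) e = (rₐ − rₚ) / (rₐ + rₚ) = (7.498e+10 − 8.471e+09) / (7.498e+10 + 8.471e+09) ≈ 0.797.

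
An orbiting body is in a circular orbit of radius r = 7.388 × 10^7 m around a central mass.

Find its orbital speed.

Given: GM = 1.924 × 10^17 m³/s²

For a circular orbit, gravity supplies the centripetal force, so v = √(GM / r).
v = √(1.924e+17 / 7.388e+07) m/s ≈ 5.103e+04 m/s = 51.03 km/s.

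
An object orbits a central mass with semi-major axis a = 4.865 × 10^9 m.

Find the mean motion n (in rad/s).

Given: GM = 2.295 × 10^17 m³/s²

n = √(GM / a³).
n = √(2.295e+17 / (4.865e+09)³) rad/s ≈ 1.412e-06 rad/s.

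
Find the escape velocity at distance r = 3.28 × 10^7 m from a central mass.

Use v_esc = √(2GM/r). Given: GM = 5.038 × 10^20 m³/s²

Escape velocity comes from setting total energy to zero: ½v² − GM/r = 0 ⇒ v_esc = √(2GM / r).
v_esc = √(2 · 5.038e+20 / 3.28e+07) m/s ≈ 5.543e+06 m/s = 5543 km/s.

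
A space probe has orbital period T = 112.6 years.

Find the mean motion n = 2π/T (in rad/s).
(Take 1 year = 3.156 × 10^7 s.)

Convert to SI: T = 112.6 years = 3.55366e+09 s.
n = 2π / T.
n = 2π / 3.55366e+09 s ≈ 1.768e-09 rad/s.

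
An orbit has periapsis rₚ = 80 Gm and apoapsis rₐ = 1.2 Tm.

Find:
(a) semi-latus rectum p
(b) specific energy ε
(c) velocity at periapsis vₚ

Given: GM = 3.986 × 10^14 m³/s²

Convert to SI: rₚ = 80 Gm = 8e+10 m; rₐ = 1.2 Tm = 1.2e+12 m.
(a) From a = (rₚ + rₐ)/2 = 6.4e+11 m and e = (rₐ − rₚ)/(rₐ + rₚ) = 0.875, p = a(1 − e²) = 6.4e+11 · (1 − (0.875)²) ≈ 1.5e+11 m
(b) With a = (rₚ + rₐ)/2 = 6.4e+11 m, ε = −GM/(2a) = −3.986e+14/(2 · 6.4e+11) J/kg ≈ -311.4 J/kg
(c) With a = (rₚ + rₐ)/2 = 6.4e+11 m, vₚ = √(GM (2/rₚ − 1/a)) = √(3.986e+14 · (2/8e+10 − 1/6.4e+11)) m/s ≈ 96.65 m/s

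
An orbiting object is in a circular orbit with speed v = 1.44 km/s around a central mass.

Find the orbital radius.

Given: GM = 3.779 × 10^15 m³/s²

Convert to SI: v = 1.44 km/s = 1440 m/s.
For a circular orbit, v² = GM / r, so r = GM / v².
r = 3.779e+15 / (1440)² m ≈ 1.822e+09 m = 1.822 Gm.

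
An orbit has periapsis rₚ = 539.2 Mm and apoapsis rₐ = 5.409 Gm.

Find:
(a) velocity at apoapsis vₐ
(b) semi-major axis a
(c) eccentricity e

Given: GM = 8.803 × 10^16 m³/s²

Convert to SI: rₚ = 539.2 Mm = 5.392e+08 m; rₐ = 5.409 Gm = 5.409e+09 m.
(a) With a = (rₚ + rₐ)/2 = 2.9741e+09 m, vₐ = √(GM (2/rₐ − 1/a)) = √(8.803e+16 · (2/5.409e+09 − 1/2.9741e+09)) m/s ≈ 1718 m/s
(b) a = (rₚ + rₐ)/2 = (5.392e+08 + 5.409e+09)/2 ≈ 2.974e+09 m
(c) e = (rₐ − rₚ)/(rₐ + rₚ) = (5.409e+09 − 5.392e+08)/(5.409e+09 + 5.392e+08) ≈ 0.8187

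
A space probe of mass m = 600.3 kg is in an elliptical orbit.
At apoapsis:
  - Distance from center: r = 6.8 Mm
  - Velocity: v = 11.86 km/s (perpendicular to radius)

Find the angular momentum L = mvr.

Convert to SI: r = 6.8 Mm = 6.8e+06 m; v = 11.86 km/s = 11860 m/s.
Since v is perpendicular to r, L = m · v · r.
L = 600.3 · 11860 · 6.8e+06 kg·m²/s ≈ 4.841e+13 kg·m²/s.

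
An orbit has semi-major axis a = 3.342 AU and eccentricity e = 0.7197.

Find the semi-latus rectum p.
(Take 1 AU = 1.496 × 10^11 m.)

Convert to SI: a = 3.342 AU = 4.99963e+11 m.
p = a (1 − e²).
p = 4.99963e+11 · (1 − (0.7197)²) = 4.99963e+11 · 0.482032 ≈ 2.41e+11 m = 1.611 AU.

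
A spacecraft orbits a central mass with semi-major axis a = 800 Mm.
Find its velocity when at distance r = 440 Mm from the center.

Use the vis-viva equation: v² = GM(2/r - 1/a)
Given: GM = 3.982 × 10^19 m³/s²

Convert to SI: a = 800 Mm = 8e+08 m; r = 440 Mm = 4.4e+08 m.
Vis-viva: v = √(GM · (2/r − 1/a)).
2/r − 1/a = 2/4.4e+08 − 1/8e+08 = 3.29545e-09 m⁻¹.
v = √(3.982e+19 · 3.29545e-09) m/s ≈ 3.622e+05 m/s = 362.2 km/s.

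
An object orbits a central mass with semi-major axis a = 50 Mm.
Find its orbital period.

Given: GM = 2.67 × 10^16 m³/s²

Convert to SI: a = 50 Mm = 5e+07 m.
Kepler's third law: T = 2π √(a³ / GM).
Substituting a = 5e+07 m and GM = 2.67e+16 m³/s²:
T = 2π √((5e+07)³ / 2.67e+16) s
T ≈ 1.36e+04 s = 3.776 hours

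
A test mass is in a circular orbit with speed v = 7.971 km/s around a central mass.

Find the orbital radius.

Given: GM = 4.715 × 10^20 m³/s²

Convert to SI: v = 7.971 km/s = 7971 m/s.
For a circular orbit, v² = GM / r, so r = GM / v².
r = 4.715e+20 / (7971)² m ≈ 7.421e+12 m = 7.421 Tm.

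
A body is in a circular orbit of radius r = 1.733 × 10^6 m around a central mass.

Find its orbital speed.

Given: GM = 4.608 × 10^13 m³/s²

For a circular orbit, gravity supplies the centripetal force, so v = √(GM / r).
v = √(4.608e+13 / 1.733e+06) m/s ≈ 5157 m/s = 5.157 km/s.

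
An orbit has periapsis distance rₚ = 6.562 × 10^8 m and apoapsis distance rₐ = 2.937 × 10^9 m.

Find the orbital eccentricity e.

e = (rₐ − rₚ) / (rₐ + rₚ).
e = (2.937e+09 − 6.562e+08) / (2.937e+09 + 6.562e+08) = 2.2808e+09 / 3.5932e+09 ≈ 0.6348.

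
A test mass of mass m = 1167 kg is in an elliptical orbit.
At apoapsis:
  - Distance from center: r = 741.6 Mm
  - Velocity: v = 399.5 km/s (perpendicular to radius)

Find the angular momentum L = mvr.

Convert to SI: r = 741.6 Mm = 7.416e+08 m; v = 399.5 km/s = 399500 m/s.
Since v is perpendicular to r, L = m · v · r.
L = 1167 · 399500 · 7.416e+08 kg·m²/s ≈ 3.457e+17 kg·m²/s.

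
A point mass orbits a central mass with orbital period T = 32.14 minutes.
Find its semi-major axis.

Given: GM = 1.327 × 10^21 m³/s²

Convert to SI: T = 32.14 minutes = 1928.4 s.
Invert Kepler's third law: a = (GM · T² / (4π²))^(1/3).
Substituting T = 1928.4 s and GM = 1.327e+21 m³/s²:
a = (1.327e+21 · (1928.4)² / (4π²))^(1/3) m
a ≈ 5e+08 m = 500 Mm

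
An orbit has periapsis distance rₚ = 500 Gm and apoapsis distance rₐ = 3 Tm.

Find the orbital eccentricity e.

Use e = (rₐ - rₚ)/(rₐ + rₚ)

Convert to SI: rₚ = 500 Gm = 5e+11 m; rₐ = 3 Tm = 3e+12 m.
e = (rₐ − rₚ) / (rₐ + rₚ).
e = (3e+12 − 5e+11) / (3e+12 + 5e+11) = 2.5e+12 / 3.5e+12 ≈ 0.7143.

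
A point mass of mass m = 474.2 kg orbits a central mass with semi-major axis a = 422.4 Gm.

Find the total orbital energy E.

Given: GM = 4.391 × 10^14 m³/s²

Convert to SI: a = 422.4 Gm = 4.224e+11 m.
E = −GMm / (2a).
E = −4.391e+14 · 474.2 / (2 · 4.224e+11) J ≈ -2.465e+05 J = -246.5 kJ.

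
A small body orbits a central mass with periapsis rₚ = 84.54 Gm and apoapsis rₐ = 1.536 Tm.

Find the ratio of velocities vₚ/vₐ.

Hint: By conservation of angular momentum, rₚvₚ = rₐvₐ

Convert to SI: rₚ = 84.54 Gm = 8.454e+10 m; rₐ = 1.536 Tm = 1.536e+12 m.
Conservation of angular momentum gives rₚvₚ = rₐvₐ, so vₚ/vₐ = rₐ/rₚ.
vₚ/vₐ = 1.536e+12 / 8.454e+10 ≈ 18.17.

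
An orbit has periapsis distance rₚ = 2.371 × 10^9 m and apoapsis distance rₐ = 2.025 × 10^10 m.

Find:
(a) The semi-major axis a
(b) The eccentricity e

(a) a = (rₚ + rₐ) / 2 = (2.371e+09 + 2.025e+10) / 2 ≈ 1.131e+10 m = 1.131 × 10^10 m.
(b) e = (rₐ − rₚ) / (rₐ + rₚ) = (2.025e+10 − 2.371e+09) / (2.025e+10 + 2.371e+09) ≈ 0.7904.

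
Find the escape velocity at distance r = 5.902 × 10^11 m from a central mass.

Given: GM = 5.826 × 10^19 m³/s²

Escape velocity comes from setting total energy to zero: ½v² − GM/r = 0 ⇒ v_esc = √(2GM / r).
v_esc = √(2 · 5.826e+19 / 5.902e+11) m/s ≈ 1.405e+04 m/s = 14.05 km/s.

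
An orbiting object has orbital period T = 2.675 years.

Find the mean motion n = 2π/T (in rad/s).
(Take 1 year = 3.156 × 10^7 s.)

Convert to SI: T = 2.675 years = 8.4423e+07 s.
n = 2π / T.
n = 2π / 8.4423e+07 s ≈ 7.443e-08 rad/s.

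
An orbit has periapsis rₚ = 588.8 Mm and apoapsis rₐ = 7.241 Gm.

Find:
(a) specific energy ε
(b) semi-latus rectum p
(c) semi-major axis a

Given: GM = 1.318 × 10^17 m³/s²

Convert to SI: rₚ = 588.8 Mm = 5.888e+08 m; rₐ = 7.241 Gm = 7.241e+09 m.
(a) With a = (rₚ + rₐ)/2 = 3.9149e+09 m, ε = −GM/(2a) = −1.318e+17/(2 · 3.9149e+09) J/kg ≈ -1.683e+07 J/kg
(b) From a = (rₚ + rₐ)/2 = 3.9149e+09 m and e = (rₐ − rₚ)/(rₐ + rₚ) = 0.8496, p = a(1 − e²) = 3.9149e+09 · (1 − (0.8496)²) ≈ 1.089e+09 m
(c) a = (rₚ + rₐ)/2 = (5.888e+08 + 7.241e+09)/2 ≈ 3.915e+09 m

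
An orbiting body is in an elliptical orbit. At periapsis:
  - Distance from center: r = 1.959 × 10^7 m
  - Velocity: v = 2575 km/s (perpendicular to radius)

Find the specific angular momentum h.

Convert to SI: v = 2575 km/s = 2.575e+06 m/s.
With v perpendicular to r, h = r · v.
h = 1.959e+07 · 2.575e+06 m²/s ≈ 5.044e+13 m²/s.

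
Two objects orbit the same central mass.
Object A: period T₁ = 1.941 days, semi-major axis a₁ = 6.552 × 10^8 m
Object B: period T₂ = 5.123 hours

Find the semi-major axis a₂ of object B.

Convert to SI: T₁ = 1.941 days = 167702 s; T₂ = 5.123 hours = 18442.8 s.
Kepler's third law: (T₁/T₂)² = (a₁/a₂)³ ⇒ a₂ = a₁ · (T₂/T₁)^(2/3).
T₂/T₁ = 18442.8 / 167702 = 0.109973.
a₂ = 6.552e+08 · (0.109973)^(2/3) m ≈ 1.504e+08 m = 1.504 × 10^8 m.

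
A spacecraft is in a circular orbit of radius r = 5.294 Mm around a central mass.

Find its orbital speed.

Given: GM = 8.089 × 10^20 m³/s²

Convert to SI: r = 5.294 Mm = 5.294e+06 m.
For a circular orbit, gravity supplies the centripetal force, so v = √(GM / r).
v = √(8.089e+20 / 5.294e+06) m/s ≈ 1.236e+07 m/s = 1.236e+04 km/s.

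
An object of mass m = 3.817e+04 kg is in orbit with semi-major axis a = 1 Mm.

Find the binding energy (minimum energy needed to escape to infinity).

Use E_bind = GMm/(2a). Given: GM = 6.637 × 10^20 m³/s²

Convert to SI: a = 1 Mm = 1e+06 m.
Total orbital energy is E = −GMm/(2a); binding energy is E_bind = −E = GMm/(2a).
E_bind = 6.637e+20 · 3.817e+04 / (2 · 1e+06) J ≈ 1.267e+19 J = 12.67 EJ.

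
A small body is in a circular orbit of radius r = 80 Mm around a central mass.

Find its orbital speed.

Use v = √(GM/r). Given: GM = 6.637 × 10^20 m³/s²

Convert to SI: r = 80 Mm = 8e+07 m.
For a circular orbit, gravity supplies the centripetal force, so v = √(GM / r).
v = √(6.637e+20 / 8e+07) m/s ≈ 2.88e+06 m/s = 2880 km/s.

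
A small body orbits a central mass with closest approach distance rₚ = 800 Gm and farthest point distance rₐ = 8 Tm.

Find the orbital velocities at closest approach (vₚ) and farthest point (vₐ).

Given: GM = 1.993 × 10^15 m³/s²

Convert to SI: rₚ = 800 Gm = 8e+11 m; rₐ = 8 Tm = 8e+12 m.
Use the vis-viva equation v² = GM(2/r − 1/a) with a = (rₚ + rₐ)/2 = (8e+11 + 8e+12)/2 = 4.4e+12 m.
vₚ = √(GM · (2/rₚ − 1/a)) = √(1.993e+15 · (2/8e+11 − 1/4.4e+12)) m/s ≈ 67.3 m/s = 67.3 m/s.
vₐ = √(GM · (2/rₐ − 1/a)) = √(1.993e+15 · (2/8e+12 − 1/4.4e+12)) m/s ≈ 6.73 m/s = 6.73 m/s.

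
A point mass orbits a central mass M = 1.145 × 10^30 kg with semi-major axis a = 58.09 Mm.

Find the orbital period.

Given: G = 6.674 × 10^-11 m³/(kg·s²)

Convert to SI: a = 58.09 Mm = 5.809e+07 m.
GM = G · M = 6.674e-11 · 1.145e+30 = 7.64173e+19 m³/s².
Kepler's third law: T = 2π √(a³ / GM).
Substituting a = 5.809e+07 m and GM = 7.64173e+19 m³/s²:
T = 2π √((5.809e+07)³ / 7.64173e+19) s
T ≈ 318.2 s = 5.304 minutes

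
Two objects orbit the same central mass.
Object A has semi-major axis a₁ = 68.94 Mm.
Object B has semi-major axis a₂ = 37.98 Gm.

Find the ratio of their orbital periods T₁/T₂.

Convert to SI: a₁ = 68.94 Mm = 6.894e+07 m; a₂ = 37.98 Gm = 3.798e+10 m.
From Kepler's third law, (T₁/T₂)² = (a₁/a₂)³, so T₁/T₂ = (a₁/a₂)^(3/2).
a₁/a₂ = 6.894e+07 / 3.798e+10 = 0.00181517.
T₁/T₂ = (0.00181517)^(3/2) ≈ 7.733e-05.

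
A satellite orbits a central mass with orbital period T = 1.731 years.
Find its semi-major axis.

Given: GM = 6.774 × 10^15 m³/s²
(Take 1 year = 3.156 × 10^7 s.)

Convert to SI: T = 1.731 years = 5.46304e+07 s.
Invert Kepler's third law: a = (GM · T² / (4π²))^(1/3).
Substituting T = 5.46304e+07 s and GM = 6.774e+15 m³/s²:
a = (6.774e+15 · (5.46304e+07)² / (4π²))^(1/3) m
a ≈ 8.001e+09 m = 8.001 Gm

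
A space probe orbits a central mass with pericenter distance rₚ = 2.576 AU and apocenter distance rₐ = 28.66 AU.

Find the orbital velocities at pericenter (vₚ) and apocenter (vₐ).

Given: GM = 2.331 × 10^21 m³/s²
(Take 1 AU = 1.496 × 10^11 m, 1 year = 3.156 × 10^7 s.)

Convert to SI: rₚ = 2.576 AU = 3.8537e+11 m; rₐ = 28.66 AU = 4.28754e+12 m.
Use the vis-viva equation v² = GM(2/r − 1/a) with a = (rₚ + rₐ)/2 = (3.8537e+11 + 4.28754e+12)/2 = 2.33645e+12 m.
vₚ = √(GM · (2/rₚ − 1/a)) = √(2.331e+21 · (2/3.8537e+11 − 1/2.33645e+12)) m/s ≈ 1.054e+05 m/s = 22.23 AU/year.
vₐ = √(GM · (2/rₐ − 1/a)) = √(2.331e+21 · (2/4.28754e+12 − 1/2.33645e+12)) m/s ≈ 9470 m/s = 1.998 AU/year.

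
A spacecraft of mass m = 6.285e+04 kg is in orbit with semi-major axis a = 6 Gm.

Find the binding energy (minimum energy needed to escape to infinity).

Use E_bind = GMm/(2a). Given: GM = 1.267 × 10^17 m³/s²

Convert to SI: a = 6 Gm = 6e+09 m.
Total orbital energy is E = −GMm/(2a); binding energy is E_bind = −E = GMm/(2a).
E_bind = 1.267e+17 · 6.285e+04 / (2 · 6e+09) J ≈ 6.636e+11 J = 663.6 GJ.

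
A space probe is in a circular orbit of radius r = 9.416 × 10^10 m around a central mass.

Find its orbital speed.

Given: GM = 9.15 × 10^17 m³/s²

For a circular orbit, gravity supplies the centripetal force, so v = √(GM / r).
v = √(9.15e+17 / 9.416e+10) m/s ≈ 3117 m/s = 3.117 km/s.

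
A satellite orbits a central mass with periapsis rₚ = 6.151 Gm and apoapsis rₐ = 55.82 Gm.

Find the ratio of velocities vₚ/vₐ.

Convert to SI: rₚ = 6.151 Gm = 6.151e+09 m; rₐ = 55.82 Gm = 5.582e+10 m.
Conservation of angular momentum gives rₚvₚ = rₐvₐ, so vₚ/vₐ = rₐ/rₚ.
vₚ/vₐ = 5.582e+10 / 6.151e+09 ≈ 9.075.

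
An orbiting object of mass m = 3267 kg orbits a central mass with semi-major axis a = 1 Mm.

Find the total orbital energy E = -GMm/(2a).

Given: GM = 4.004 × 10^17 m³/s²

Convert to SI: a = 1 Mm = 1e+06 m.
E = −GMm / (2a).
E = −4.004e+17 · 3267 / (2 · 1e+06) J ≈ -6.541e+14 J = -654.1 TJ.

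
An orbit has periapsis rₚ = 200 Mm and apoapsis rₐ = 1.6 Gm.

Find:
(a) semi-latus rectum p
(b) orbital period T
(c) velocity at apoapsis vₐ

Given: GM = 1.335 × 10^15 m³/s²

Convert to SI: rₚ = 200 Mm = 2e+08 m; rₐ = 1.6 Gm = 1.6e+09 m.
(a) From a = (rₚ + rₐ)/2 = 9e+08 m and e = (rₐ − rₚ)/(rₐ + rₚ) = 0.777778, p = a(1 − e²) = 9e+08 · (1 − (0.777778)²) ≈ 3.556e+08 m
(b) With a = (rₚ + rₐ)/2 = 9e+08 m, T = 2π √(a³/GM) = 2π √((9e+08)³/1.335e+15) s ≈ 4.643e+06 s
(c) With a = (rₚ + rₐ)/2 = 9e+08 m, vₐ = √(GM (2/rₐ − 1/a)) = √(1.335e+15 · (2/1.6e+09 − 1/9e+08)) m/s ≈ 430.6 m/s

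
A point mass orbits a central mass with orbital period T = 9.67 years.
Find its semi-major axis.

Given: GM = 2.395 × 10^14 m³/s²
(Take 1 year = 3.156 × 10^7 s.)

Convert to SI: T = 9.67 years = 3.05185e+08 s.
Invert Kepler's third law: a = (GM · T² / (4π²))^(1/3).
Substituting T = 3.05185e+08 s and GM = 2.395e+14 m³/s²:
a = (2.395e+14 · (3.05185e+08)² / (4π²))^(1/3) m
a ≈ 8.267e+09 m = 8.267 Gm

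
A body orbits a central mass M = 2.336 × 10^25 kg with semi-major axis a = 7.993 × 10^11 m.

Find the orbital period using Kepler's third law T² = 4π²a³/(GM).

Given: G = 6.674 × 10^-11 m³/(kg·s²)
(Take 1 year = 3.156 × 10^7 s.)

GM = G · M = 6.674e-11 · 2.336e+25 = 1.55905e+15 m³/s².
Kepler's third law: T = 2π √(a³ / GM).
Substituting a = 7.993e+11 m and GM = 1.55905e+15 m³/s²:
T = 2π √((7.993e+11)³ / 1.55905e+15) s
T ≈ 1.137e+11 s = 3603 years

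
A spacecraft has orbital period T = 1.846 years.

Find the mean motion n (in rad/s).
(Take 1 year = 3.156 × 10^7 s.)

Convert to SI: T = 1.846 years = 5.82598e+07 s.
n = 2π / T.
n = 2π / 5.82598e+07 s ≈ 1.078e-07 rad/s.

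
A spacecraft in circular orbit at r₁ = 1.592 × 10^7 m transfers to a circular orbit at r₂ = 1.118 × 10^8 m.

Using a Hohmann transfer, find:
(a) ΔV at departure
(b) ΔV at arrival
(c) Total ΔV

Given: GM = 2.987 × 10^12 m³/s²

Transfer semi-major axis: a_t = (r₁ + r₂)/2 = (1.592e+07 + 1.118e+08)/2 = 6.386e+07 m.
Circular speeds: v₁ = √(GM/r₁) = 433.158 m/s, v₂ = √(GM/r₂) = 163.454 m/s.
Transfer speeds (vis-viva v² = GM(2/r − 1/a_t)): v₁ᵗ = 573.129 m/s, v₂ᵗ = 81.612 m/s.
(a) ΔV₁ = |v₁ᵗ − v₁| ≈ 140 m/s = 140 m/s.
(b) ΔV₂ = |v₂ − v₂ᵗ| ≈ 81.84 m/s = 81.84 m/s.
(c) ΔV_total = ΔV₁ + ΔV₂ ≈ 221.8 m/s = 221.8 m/s.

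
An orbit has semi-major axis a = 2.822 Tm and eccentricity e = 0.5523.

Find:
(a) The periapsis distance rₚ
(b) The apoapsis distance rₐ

Convert to SI: a = 2.822 Tm = 2.822e+12 m.
(a) rₚ = a(1 − e) = 2.822e+12 · (1 − 0.5523) = 2.822e+12 · 0.4477 ≈ 1.263e+12 m = 1.263 Tm.
(b) rₐ = a(1 + e) = 2.822e+12 · (1 + 0.5523) = 2.822e+12 · 1.5523 ≈ 4.381e+12 m = 4.381 Tm.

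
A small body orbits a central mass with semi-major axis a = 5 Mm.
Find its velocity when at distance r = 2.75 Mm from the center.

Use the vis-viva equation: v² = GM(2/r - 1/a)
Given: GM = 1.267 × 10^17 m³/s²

Convert to SI: a = 5 Mm = 5e+06 m; r = 2.75 Mm = 2.75e+06 m.
Vis-viva: v = √(GM · (2/r − 1/a)).
2/r − 1/a = 2/2.75e+06 − 1/5e+06 = 5.27273e-07 m⁻¹.
v = √(1.267e+17 · 5.27273e-07) m/s ≈ 2.585e+05 m/s = 258.5 km/s.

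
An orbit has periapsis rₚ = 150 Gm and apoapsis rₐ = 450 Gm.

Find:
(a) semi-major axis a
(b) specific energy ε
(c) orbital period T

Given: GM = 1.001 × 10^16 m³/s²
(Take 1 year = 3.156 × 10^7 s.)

Convert to SI: rₚ = 150 Gm = 1.5e+11 m; rₐ = 450 Gm = 4.5e+11 m.
(a) a = (rₚ + rₐ)/2 = (1.5e+11 + 4.5e+11)/2 ≈ 3e+11 m
(b) With a = (rₚ + rₐ)/2 = 3e+11 m, ε = −GM/(2a) = −1.001e+16/(2 · 3e+11) J/kg ≈ -1.668e+04 J/kg
(c) With a = (rₚ + rₐ)/2 = 3e+11 m, T = 2π √(a³/GM) = 2π √((3e+11)³/1.001e+16) s ≈ 1.032e+10 s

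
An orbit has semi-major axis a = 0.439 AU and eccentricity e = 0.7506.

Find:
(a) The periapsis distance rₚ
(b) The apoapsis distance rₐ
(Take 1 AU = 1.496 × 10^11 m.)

Convert to SI: a = 0.439 AU = 6.56744e+10 m.
(a) rₚ = a(1 − e) = 6.56744e+10 · (1 − 0.7506) = 6.56744e+10 · 0.2494 ≈ 1.638e+10 m = 0.1095 AU.
(b) rₐ = a(1 + e) = 6.56744e+10 · (1 + 0.7506) = 6.56744e+10 · 1.7506 ≈ 1.15e+11 m = 0.7685 AU.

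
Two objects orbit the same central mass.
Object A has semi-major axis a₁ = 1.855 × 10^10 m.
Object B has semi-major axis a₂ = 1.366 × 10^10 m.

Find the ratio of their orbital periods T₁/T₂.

From Kepler's third law, (T₁/T₂)² = (a₁/a₂)³, so T₁/T₂ = (a₁/a₂)^(3/2).
a₁/a₂ = 1.855e+10 / 1.366e+10 = 1.35798.
T₁/T₂ = (1.35798)^(3/2) ≈ 1.582.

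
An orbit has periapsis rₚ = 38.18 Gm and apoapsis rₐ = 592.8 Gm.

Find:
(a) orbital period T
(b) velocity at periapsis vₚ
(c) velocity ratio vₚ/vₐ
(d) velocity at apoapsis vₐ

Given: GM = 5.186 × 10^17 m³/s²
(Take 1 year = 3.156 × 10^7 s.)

Convert to SI: rₚ = 38.18 Gm = 3.818e+10 m; rₐ = 592.8 Gm = 5.928e+11 m.
(a) With a = (rₚ + rₐ)/2 = 3.1549e+11 m, T = 2π √(a³/GM) = 2π √((3.1549e+11)³/5.186e+17) s ≈ 1.546e+09 s
(b) With a = (rₚ + rₐ)/2 = 3.1549e+11 m, vₚ = √(GM (2/rₚ − 1/a)) = √(5.186e+17 · (2/3.818e+10 − 1/3.1549e+11)) m/s ≈ 5052 m/s
(c) Conservation of angular momentum (rₚvₚ = rₐvₐ) gives vₚ/vₐ = rₐ/rₚ = 5.928e+11/3.818e+10 ≈ 15.53
(d) With a = (rₚ + rₐ)/2 = 3.1549e+11 m, vₐ = √(GM (2/rₐ − 1/a)) = √(5.186e+17 · (2/5.928e+11 − 1/3.1549e+11)) m/s ≈ 325.4 m/s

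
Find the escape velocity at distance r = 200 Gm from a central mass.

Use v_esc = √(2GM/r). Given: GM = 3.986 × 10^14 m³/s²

Convert to SI: r = 200 Gm = 2e+11 m.
Escape velocity comes from setting total energy to zero: ½v² − GM/r = 0 ⇒ v_esc = √(2GM / r).
v_esc = √(2 · 3.986e+14 / 2e+11) m/s ≈ 63.13 m/s = 63.13 m/s.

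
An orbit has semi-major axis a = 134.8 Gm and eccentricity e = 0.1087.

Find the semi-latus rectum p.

Convert to SI: a = 134.8 Gm = 1.348e+11 m.
p = a (1 − e²).
p = 1.348e+11 · (1 − (0.1087)²) = 1.348e+11 · 0.988184 ≈ 1.332e+11 m = 133.2 Gm.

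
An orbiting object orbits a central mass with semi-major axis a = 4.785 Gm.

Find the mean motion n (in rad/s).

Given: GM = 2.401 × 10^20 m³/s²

Convert to SI: a = 4.785 Gm = 4.785e+09 m.
n = √(GM / a³).
n = √(2.401e+20 / (4.785e+09)³) rad/s ≈ 4.681e-05 rad/s.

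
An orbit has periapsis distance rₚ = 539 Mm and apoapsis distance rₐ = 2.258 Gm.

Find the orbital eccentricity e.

Convert to SI: rₚ = 539 Mm = 5.39e+08 m; rₐ = 2.258 Gm = 2.258e+09 m.
e = (rₐ − rₚ) / (rₐ + rₚ).
e = (2.258e+09 − 5.39e+08) / (2.258e+09 + 5.39e+08) = 1.719e+09 / 2.797e+09 ≈ 0.6146.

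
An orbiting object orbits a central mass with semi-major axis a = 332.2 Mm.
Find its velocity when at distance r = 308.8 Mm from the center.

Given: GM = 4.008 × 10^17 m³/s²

Convert to SI: a = 332.2 Mm = 3.322e+08 m; r = 308.8 Mm = 3.088e+08 m.
Vis-viva: v = √(GM · (2/r − 1/a)).
2/r − 1/a = 2/3.088e+08 − 1/3.322e+08 = 3.46645e-09 m⁻¹.
v = √(4.008e+17 · 3.46645e-09) m/s ≈ 3.727e+04 m/s = 37.27 km/s.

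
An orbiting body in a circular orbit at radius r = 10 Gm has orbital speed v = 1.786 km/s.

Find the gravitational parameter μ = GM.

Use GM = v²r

Convert to SI: r = 10 Gm = 1e+10 m; v = 1.786 km/s = 1786 m/s.
For a circular orbit v² = GM/r, so GM = v² · r.
GM = (1786)² · 1e+10 m³/s² ≈ 3.19e+16 m³/s² = 3.19 × 10^16 m³/s².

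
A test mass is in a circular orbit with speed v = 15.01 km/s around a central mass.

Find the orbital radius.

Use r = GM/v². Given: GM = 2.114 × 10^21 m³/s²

Convert to SI: v = 15.01 km/s = 15010 m/s.
For a circular orbit, v² = GM / r, so r = GM / v².
r = 2.114e+21 / (15010)² m ≈ 9.383e+12 m = 9.383 × 10^12 m.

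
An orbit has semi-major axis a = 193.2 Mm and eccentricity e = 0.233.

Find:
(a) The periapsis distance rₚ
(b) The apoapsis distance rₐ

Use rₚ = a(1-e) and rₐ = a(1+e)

Convert to SI: a = 193.2 Mm = 1.932e+08 m.
(a) rₚ = a(1 − e) = 1.932e+08 · (1 − 0.233) = 1.932e+08 · 0.767 ≈ 1.482e+08 m = 148.2 Mm.
(b) rₐ = a(1 + e) = 1.932e+08 · (1 + 0.233) = 1.932e+08 · 1.233 ≈ 2.382e+08 m = 238.2 Mm.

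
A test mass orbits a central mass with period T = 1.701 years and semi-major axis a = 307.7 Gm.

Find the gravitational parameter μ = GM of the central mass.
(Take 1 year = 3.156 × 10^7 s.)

Convert to SI: T = 1.701 years = 5.36836e+07 s; a = 307.7 Gm = 3.077e+11 m.
GM = 4π² · a³ / T².
GM = 4π² · (3.077e+11)³ / (5.36836e+07)² m³/s² ≈ 3.991e+20 m³/s² = 3.991 × 10^20 m³/s².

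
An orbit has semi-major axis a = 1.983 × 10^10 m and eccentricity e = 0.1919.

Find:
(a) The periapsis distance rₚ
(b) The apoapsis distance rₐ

(a) rₚ = a(1 − e) = 1.983e+10 · (1 − 0.1919) = 1.983e+10 · 0.8081 ≈ 1.602e+10 m = 1.602 × 10^10 m.
(b) rₐ = a(1 + e) = 1.983e+10 · (1 + 0.1919) = 1.983e+10 · 1.1919 ≈ 2.364e+10 m = 2.364 × 10^10 m.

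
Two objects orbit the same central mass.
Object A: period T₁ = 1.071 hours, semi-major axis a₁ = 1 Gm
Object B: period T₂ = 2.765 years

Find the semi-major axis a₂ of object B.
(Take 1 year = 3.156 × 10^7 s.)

Convert to SI: T₁ = 1.071 hours = 3855.6 s; a₁ = 1 Gm = 1e+09 m; T₂ = 2.765 years = 8.72634e+07 s.
Kepler's third law: (T₁/T₂)² = (a₁/a₂)³ ⇒ a₂ = a₁ · (T₂/T₁)^(2/3).
T₂/T₁ = 8.72634e+07 / 3855.6 = 22632.9.
a₂ = 1e+09 · (22632.9)^(2/3) m ≈ 8.001e+11 m = 800.1 Gm.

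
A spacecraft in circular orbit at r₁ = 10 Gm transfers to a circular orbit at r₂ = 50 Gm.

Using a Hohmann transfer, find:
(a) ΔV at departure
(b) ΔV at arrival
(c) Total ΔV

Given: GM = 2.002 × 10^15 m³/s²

Convert to SI: r₁ = 10 Gm = 1e+10 m; r₂ = 50 Gm = 5e+10 m.
Transfer semi-major axis: a_t = (r₁ + r₂)/2 = (1e+10 + 5e+10)/2 = 3e+10 m.
Circular speeds: v₁ = √(GM/r₁) = 447.437 m/s, v₂ = √(GM/r₂) = 200.1 m/s.
Transfer speeds (vis-viva v² = GM(2/r − 1/a_t)): v₁ᵗ = 577.639 m/s, v₂ᵗ = 115.528 m/s.
(a) ΔV₁ = |v₁ᵗ − v₁| ≈ 130.2 m/s = 130.2 m/s.
(b) ΔV₂ = |v₂ − v₂ᵗ| ≈ 84.57 m/s = 84.57 m/s.
(c) ΔV_total = ΔV₁ + ΔV₂ ≈ 214.8 m/s = 214.8 m/s.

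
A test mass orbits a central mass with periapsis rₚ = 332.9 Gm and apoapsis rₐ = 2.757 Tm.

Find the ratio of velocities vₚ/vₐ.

Convert to SI: rₚ = 332.9 Gm = 3.329e+11 m; rₐ = 2.757 Tm = 2.757e+12 m.
Conservation of angular momentum gives rₚvₚ = rₐvₐ, so vₚ/vₐ = rₐ/rₚ.
vₚ/vₐ = 2.757e+12 / 3.329e+11 ≈ 8.282.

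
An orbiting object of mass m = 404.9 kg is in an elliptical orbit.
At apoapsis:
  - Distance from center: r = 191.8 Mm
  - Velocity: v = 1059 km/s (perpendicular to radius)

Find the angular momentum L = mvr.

Convert to SI: r = 191.8 Mm = 1.918e+08 m; v = 1059 km/s = 1.059e+06 m/s.
Since v is perpendicular to r, L = m · v · r.
L = 404.9 · 1.059e+06 · 1.918e+08 kg·m²/s ≈ 8.224e+16 kg·m²/s.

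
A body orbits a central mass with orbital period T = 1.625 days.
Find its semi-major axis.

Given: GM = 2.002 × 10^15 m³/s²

Convert to SI: T = 1.625 days = 140400 s.
Invert Kepler's third law: a = (GM · T² / (4π²))^(1/3).
Substituting T = 140400 s and GM = 2.002e+15 m³/s²:
a = (2.002e+15 · (140400)² / (4π²))^(1/3) m
a ≈ 9.999e+07 m = 99.99 Mm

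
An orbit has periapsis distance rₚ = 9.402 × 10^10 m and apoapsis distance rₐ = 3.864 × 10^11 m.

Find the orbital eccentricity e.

e = (rₐ − rₚ) / (rₐ + rₚ).
e = (3.864e+11 − 9.402e+10) / (3.864e+11 + 9.402e+10) = 2.9238e+11 / 4.8042e+11 ≈ 0.6086.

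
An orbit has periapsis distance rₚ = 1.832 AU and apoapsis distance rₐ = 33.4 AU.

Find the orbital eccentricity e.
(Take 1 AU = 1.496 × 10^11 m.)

Convert to SI: rₚ = 1.832 AU = 2.74067e+11 m; rₐ = 33.4 AU = 4.99664e+12 m.
e = (rₐ − rₚ) / (rₐ + rₚ).
e = (4.99664e+12 − 2.74067e+11) / (4.99664e+12 + 2.74067e+11) = 4.72257e+12 / 5.27071e+12 ≈ 0.896.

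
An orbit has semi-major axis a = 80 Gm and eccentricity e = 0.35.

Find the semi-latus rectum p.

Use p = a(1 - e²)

Convert to SI: a = 80 Gm = 8e+10 m.
p = a (1 − e²).
p = 8e+10 · (1 − (0.35)²) = 8e+10 · 0.8775 ≈ 7.02e+10 m = 70.2 Gm.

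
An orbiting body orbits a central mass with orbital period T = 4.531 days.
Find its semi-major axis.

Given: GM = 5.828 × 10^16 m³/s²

Convert to SI: T = 4.531 days = 391478 s.
Invert Kepler's third law: a = (GM · T² / (4π²))^(1/3).
Substituting T = 391478 s and GM = 5.828e+16 m³/s²:
a = (5.828e+16 · (391478)² / (4π²))^(1/3) m
a ≈ 6.093e+08 m = 609.3 Mm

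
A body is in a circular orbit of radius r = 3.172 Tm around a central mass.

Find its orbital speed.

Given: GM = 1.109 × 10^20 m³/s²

Convert to SI: r = 3.172 Tm = 3.172e+12 m.
For a circular orbit, gravity supplies the centripetal force, so v = √(GM / r).
v = √(1.109e+20 / 3.172e+12) m/s ≈ 5913 m/s = 5.913 km/s.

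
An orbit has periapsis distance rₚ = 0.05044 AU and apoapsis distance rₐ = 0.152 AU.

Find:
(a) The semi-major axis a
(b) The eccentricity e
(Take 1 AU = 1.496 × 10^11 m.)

Convert to SI: rₚ = 0.05044 AU = 7.54582e+09 m; rₐ = 0.152 AU = 2.27392e+10 m.
(a) a = (rₚ + rₐ) / 2 = (7.54582e+09 + 2.27392e+10) / 2 ≈ 1.514e+10 m = 0.1012 AU.
(b) e = (rₐ − rₚ) / (rₐ + rₚ) = (2.27392e+10 − 7.54582e+09) / (2.27392e+10 + 7.54582e+09) ≈ 0.5017.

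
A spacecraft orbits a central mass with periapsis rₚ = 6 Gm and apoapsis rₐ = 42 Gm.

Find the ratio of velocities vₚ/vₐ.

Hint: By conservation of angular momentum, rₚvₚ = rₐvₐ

Convert to SI: rₚ = 6 Gm = 6e+09 m; rₐ = 42 Gm = 4.2e+10 m.
Conservation of angular momentum gives rₚvₚ = rₐvₐ, so vₚ/vₐ = rₐ/rₚ.
vₚ/vₐ = 4.2e+10 / 6e+09 ≈ 7.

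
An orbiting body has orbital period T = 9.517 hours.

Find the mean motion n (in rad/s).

Convert to SI: T = 9.517 hours = 34261.2 s.
n = 2π / T.
n = 2π / 34261.2 s ≈ 0.0001834 rad/s.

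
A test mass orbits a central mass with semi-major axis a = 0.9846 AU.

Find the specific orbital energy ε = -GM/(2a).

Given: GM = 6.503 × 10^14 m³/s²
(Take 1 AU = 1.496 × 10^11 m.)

Convert to SI: a = 0.9846 AU = 1.47296e+11 m.
ε = −GM / (2a).
ε = −6.503e+14 / (2 · 1.47296e+11) J/kg ≈ -2207 J/kg = -2.207 kJ/kg.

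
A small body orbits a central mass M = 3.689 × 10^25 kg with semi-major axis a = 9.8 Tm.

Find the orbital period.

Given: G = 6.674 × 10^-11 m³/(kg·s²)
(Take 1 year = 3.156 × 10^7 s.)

Convert to SI: a = 9.8 Tm = 9.8e+12 m.
GM = G · M = 6.674e-11 · 3.689e+25 = 2.46204e+15 m³/s².
Kepler's third law: T = 2π √(a³ / GM).
Substituting a = 9.8e+12 m and GM = 2.46204e+15 m³/s²:
T = 2π √((9.8e+12)³ / 2.46204e+15) s
T ≈ 3.885e+12 s = 1.231e+05 years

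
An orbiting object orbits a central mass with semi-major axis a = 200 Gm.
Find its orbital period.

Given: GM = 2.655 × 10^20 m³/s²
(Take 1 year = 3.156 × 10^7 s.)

Convert to SI: a = 200 Gm = 2e+11 m.
Kepler's third law: T = 2π √(a³ / GM).
Substituting a = 2e+11 m and GM = 2.655e+20 m³/s²:
T = 2π √((2e+11)³ / 2.655e+20) s
T ≈ 3.449e+07 s = 1.093 years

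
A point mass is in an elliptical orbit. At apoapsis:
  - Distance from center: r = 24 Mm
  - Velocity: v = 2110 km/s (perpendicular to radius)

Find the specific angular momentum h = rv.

Convert to SI: r = 24 Mm = 2.4e+07 m; v = 2110 km/s = 2.11e+06 m/s.
With v perpendicular to r, h = r · v.
h = 2.4e+07 · 2.11e+06 m²/s ≈ 5.064e+13 m²/s.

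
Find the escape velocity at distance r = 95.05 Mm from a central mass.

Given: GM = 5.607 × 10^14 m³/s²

Convert to SI: r = 95.05 Mm = 9.505e+07 m.
Escape velocity comes from setting total energy to zero: ½v² − GM/r = 0 ⇒ v_esc = √(2GM / r).
v_esc = √(2 · 5.607e+14 / 9.505e+07) m/s ≈ 3435 m/s = 3.435 km/s.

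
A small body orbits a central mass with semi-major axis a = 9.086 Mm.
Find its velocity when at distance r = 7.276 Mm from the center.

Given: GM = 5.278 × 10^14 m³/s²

Convert to SI: a = 9.086 Mm = 9.086e+06 m; r = 7.276 Mm = 7.276e+06 m.
Vis-viva: v = √(GM · (2/r − 1/a)).
2/r − 1/a = 2/7.276e+06 − 1/9.086e+06 = 1.64817e-07 m⁻¹.
v = √(5.278e+14 · 1.64817e-07) m/s ≈ 9327 m/s = 9.327 km/s.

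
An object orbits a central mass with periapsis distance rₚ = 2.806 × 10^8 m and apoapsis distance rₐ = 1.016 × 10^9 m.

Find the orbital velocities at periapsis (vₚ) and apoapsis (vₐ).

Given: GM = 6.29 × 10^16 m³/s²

Use the vis-viva equation v² = GM(2/r − 1/a) with a = (rₚ + rₐ)/2 = (2.806e+08 + 1.016e+09)/2 = 6.483e+08 m.
vₚ = √(GM · (2/rₚ − 1/a)) = √(6.29e+16 · (2/2.806e+08 − 1/6.483e+08)) m/s ≈ 1.874e+04 m/s = 18.74 km/s.
vₐ = √(GM · (2/rₐ − 1/a)) = √(6.29e+16 · (2/1.016e+09 − 1/6.483e+08)) m/s ≈ 5176 m/s = 5.176 km/s.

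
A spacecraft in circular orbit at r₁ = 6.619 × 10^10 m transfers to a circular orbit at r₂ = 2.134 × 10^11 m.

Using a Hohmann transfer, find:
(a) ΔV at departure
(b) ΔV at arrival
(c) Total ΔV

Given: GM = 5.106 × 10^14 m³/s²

Transfer semi-major axis: a_t = (r₁ + r₂)/2 = (6.619e+10 + 2.134e+11)/2 = 1.39795e+11 m.
Circular speeds: v₁ = √(GM/r₁) = 87.8303 m/s, v₂ = √(GM/r₂) = 48.9151 m/s.
Transfer speeds (vis-viva v² = GM(2/r − 1/a_t)): v₁ᵗ = 108.516 m/s, v₂ᵗ = 33.6584 m/s.
(a) ΔV₁ = |v₁ᵗ − v₁| ≈ 20.69 m/s = 20.69 m/s.
(b) ΔV₂ = |v₂ − v₂ᵗ| ≈ 15.26 m/s = 15.26 m/s.
(c) ΔV_total = ΔV₁ + ΔV₂ ≈ 35.94 m/s = 35.94 m/s.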